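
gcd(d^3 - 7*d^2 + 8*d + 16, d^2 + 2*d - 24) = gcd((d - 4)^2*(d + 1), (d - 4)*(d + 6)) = d - 4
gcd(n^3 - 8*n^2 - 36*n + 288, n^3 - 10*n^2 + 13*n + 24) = n - 8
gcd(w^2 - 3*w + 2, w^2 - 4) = w - 2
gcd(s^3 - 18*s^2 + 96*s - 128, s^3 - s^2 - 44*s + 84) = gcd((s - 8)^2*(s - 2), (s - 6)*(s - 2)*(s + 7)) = s - 2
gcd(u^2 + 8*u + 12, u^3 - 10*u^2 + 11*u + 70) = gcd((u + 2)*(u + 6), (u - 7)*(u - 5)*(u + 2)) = u + 2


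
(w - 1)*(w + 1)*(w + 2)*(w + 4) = w^4 + 6*w^3 + 7*w^2 - 6*w - 8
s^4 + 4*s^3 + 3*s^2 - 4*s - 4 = (s - 1)*(s + 1)*(s + 2)^2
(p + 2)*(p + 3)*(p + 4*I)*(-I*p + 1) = -I*p^4 + 5*p^3 - 5*I*p^3 + 25*p^2 - 2*I*p^2 + 30*p + 20*I*p + 24*I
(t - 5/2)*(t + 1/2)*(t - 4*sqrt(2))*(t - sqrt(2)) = t^4 - 5*sqrt(2)*t^3 - 2*t^3 + 27*t^2/4 + 10*sqrt(2)*t^2 - 16*t + 25*sqrt(2)*t/4 - 10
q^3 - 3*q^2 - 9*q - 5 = (q - 5)*(q + 1)^2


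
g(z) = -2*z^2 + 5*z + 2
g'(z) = 5 - 4*z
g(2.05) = 3.84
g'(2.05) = -3.20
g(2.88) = -0.19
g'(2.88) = -6.52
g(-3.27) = -35.74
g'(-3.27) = 18.08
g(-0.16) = 1.15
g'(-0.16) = 5.64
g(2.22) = 3.24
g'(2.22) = -3.88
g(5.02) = -23.30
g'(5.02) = -15.08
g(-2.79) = -27.52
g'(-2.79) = 16.16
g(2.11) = 3.65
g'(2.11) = -3.44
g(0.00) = 2.00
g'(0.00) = 5.00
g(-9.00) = -205.00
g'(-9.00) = 41.00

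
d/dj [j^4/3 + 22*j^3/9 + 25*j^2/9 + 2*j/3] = 4*j^3/3 + 22*j^2/3 + 50*j/9 + 2/3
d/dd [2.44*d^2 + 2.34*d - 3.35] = 4.88*d + 2.34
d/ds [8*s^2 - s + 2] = 16*s - 1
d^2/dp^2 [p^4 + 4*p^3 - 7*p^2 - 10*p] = 12*p^2 + 24*p - 14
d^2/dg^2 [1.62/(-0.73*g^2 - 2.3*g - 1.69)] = (1.726596*g^2 + 5.43996*g - 1.62*(1.46*g + 2.3)*(2.92*g + 4.6) + 3.997188)/(0.73*g^2 + 2.3*g + 1.69)^3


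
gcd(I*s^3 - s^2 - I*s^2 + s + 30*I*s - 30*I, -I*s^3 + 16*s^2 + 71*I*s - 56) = 1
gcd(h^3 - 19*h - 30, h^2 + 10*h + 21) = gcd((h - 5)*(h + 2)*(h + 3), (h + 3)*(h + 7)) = h + 3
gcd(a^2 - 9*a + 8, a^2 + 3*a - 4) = a - 1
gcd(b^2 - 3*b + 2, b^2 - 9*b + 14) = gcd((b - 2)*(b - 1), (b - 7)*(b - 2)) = b - 2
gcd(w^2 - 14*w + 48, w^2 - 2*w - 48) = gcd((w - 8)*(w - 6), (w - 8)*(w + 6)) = w - 8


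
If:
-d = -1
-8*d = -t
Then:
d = 1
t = 8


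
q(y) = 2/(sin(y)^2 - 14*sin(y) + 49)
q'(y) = 2*(-2*sin(y)*cos(y) + 14*cos(y))/(sin(y)^2 - 14*sin(y) + 49)^2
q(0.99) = 0.05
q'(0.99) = 0.01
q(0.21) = 0.04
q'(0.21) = 0.01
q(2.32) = 0.05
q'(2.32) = -0.01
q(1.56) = 0.06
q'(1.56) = 0.00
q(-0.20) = 0.04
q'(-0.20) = 0.01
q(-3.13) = 0.04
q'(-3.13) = -0.01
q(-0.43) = 0.04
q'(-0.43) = 0.01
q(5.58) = 0.03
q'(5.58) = 0.01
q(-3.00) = 0.04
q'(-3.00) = -0.01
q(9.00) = 0.05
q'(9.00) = -0.01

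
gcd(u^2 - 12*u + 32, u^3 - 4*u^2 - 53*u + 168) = u - 8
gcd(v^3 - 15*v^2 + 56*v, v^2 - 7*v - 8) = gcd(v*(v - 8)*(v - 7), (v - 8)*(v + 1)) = v - 8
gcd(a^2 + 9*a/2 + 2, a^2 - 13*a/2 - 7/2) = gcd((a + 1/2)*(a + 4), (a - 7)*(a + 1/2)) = a + 1/2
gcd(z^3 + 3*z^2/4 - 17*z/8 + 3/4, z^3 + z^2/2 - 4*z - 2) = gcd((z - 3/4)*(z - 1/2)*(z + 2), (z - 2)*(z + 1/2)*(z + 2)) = z + 2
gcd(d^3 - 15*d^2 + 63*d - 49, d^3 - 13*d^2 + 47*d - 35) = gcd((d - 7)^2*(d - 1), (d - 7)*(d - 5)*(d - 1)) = d^2 - 8*d + 7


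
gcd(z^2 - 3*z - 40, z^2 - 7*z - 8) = z - 8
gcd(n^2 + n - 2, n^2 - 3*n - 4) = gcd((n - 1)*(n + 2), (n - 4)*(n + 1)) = 1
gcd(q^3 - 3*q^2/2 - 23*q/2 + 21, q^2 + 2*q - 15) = q - 3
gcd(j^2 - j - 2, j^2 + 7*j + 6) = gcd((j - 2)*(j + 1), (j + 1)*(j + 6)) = j + 1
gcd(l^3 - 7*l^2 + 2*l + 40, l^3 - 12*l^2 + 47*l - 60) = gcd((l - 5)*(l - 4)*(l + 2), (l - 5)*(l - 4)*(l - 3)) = l^2 - 9*l + 20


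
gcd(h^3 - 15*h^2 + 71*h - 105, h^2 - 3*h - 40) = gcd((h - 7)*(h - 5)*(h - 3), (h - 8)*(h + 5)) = 1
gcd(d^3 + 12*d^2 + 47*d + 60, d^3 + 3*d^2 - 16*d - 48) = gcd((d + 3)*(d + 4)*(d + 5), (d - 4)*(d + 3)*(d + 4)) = d^2 + 7*d + 12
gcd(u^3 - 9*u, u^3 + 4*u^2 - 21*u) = u^2 - 3*u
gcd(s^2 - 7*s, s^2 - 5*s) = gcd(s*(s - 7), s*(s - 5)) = s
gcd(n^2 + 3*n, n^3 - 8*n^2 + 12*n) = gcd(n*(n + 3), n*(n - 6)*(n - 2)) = n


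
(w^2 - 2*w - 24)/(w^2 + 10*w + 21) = (w^2 - 2*w - 24)/(w^2 + 10*w + 21)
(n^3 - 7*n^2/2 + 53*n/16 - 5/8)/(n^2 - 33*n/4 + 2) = (4*n^2 - 13*n + 10)/(4*(n - 8))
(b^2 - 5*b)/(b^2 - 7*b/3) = 3*(b - 5)/(3*b - 7)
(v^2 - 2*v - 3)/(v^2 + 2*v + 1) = (v - 3)/(v + 1)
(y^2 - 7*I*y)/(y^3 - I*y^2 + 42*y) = 1/(y + 6*I)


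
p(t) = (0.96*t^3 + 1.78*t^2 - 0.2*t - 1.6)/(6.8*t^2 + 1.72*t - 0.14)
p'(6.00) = 0.15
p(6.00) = 1.05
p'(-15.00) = 0.14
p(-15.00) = -1.89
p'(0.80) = 0.86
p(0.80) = -0.02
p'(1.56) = 0.27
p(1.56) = 0.32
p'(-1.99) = 0.10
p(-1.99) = -0.07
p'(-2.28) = 0.11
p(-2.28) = -0.10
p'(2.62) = 0.17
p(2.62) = 0.54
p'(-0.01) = 104.81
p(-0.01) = 10.21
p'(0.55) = 2.05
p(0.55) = -0.35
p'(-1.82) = 0.08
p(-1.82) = -0.06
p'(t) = (-13.6*t - 1.72)*(0.96*t^3 + 1.78*t^2 - 0.2*t - 1.6)/(6.8*t^2 + 1.72*t - 0.14)^2 + (2.88*t^2 + 3.56*t - 0.2)/(6.8*t^2 + 1.72*t - 0.14)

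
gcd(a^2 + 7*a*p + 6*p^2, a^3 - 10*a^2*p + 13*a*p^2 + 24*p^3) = a + p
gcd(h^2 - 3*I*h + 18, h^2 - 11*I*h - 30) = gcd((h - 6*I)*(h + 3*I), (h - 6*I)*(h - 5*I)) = h - 6*I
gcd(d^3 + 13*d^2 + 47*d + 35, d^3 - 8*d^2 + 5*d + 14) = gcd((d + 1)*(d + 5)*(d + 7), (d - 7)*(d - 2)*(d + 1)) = d + 1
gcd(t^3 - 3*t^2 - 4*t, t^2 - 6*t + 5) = 1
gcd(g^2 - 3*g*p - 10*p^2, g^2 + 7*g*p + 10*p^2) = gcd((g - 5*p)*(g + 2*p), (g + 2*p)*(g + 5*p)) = g + 2*p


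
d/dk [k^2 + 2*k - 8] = 2*k + 2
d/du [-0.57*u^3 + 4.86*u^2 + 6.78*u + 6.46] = -1.71*u^2 + 9.72*u + 6.78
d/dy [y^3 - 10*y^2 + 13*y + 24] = 3*y^2 - 20*y + 13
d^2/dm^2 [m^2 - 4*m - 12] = 2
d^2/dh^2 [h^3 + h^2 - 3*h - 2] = 6*h + 2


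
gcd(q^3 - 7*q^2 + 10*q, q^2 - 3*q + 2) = q - 2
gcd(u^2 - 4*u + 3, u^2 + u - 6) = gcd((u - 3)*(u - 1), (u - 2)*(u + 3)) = 1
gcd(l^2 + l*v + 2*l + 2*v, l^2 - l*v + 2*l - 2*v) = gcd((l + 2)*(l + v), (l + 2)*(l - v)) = l + 2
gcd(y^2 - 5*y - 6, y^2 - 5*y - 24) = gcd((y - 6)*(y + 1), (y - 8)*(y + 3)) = 1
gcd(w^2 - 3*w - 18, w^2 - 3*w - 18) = w^2 - 3*w - 18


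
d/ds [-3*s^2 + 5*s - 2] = 5 - 6*s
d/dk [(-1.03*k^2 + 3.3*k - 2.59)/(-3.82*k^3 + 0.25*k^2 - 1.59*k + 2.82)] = (-3.9346*k^4 + 25.212*k^3 - 28.8687*k^2 - 4.5142*k + 5.1879)/(14.5924*k^6 - 1.91*k^5 + 12.2101*k^4 - 22.3398*k^3 + 3.9381*k^2 - 8.9676*k + 7.9524)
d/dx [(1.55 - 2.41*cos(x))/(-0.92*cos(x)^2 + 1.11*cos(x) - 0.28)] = (2.2172*cos(x)^2 - 2.852*cos(x) + 1.0457)*sin(x)/(0.8464*cos(x)^4 - 2.0424*cos(x)^3 + 1.7473*cos(x)^2 - 0.6216*cos(x) + 0.0784)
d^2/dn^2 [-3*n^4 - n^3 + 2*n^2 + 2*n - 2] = -36*n^2 - 6*n + 4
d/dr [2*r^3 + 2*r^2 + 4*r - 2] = 6*r^2 + 4*r + 4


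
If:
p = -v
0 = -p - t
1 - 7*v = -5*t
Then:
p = -1/2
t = 1/2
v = 1/2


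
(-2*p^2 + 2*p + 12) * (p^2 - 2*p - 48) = -2*p^4 + 6*p^3 + 104*p^2 - 120*p - 576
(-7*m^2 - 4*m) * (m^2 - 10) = -7*m^4 - 4*m^3 + 70*m^2 + 40*m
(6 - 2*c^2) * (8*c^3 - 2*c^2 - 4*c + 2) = -16*c^5 + 4*c^4 + 56*c^3 - 16*c^2 - 24*c + 12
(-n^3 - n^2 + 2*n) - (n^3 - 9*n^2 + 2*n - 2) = -2*n^3 + 8*n^2 + 2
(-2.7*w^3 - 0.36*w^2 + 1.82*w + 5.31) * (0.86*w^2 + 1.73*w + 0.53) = -2.322*w^5 - 4.9806*w^4 - 0.4886*w^3 + 7.5244*w^2 + 10.1509*w + 2.8143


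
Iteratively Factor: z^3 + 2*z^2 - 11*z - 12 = (z + 4)*(z^2 - 2*z - 3) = (z + 1)*(z + 4)*(z - 3)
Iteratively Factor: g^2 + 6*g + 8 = (g + 4)*(g + 2)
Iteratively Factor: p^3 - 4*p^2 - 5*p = (p)*(p^2 - 4*p - 5) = p*(p + 1)*(p - 5)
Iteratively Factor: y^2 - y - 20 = (y + 4)*(y - 5)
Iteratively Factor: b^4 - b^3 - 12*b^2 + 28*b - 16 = (b - 2)*(b^3 + b^2 - 10*b + 8) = (b - 2)*(b + 4)*(b^2 - 3*b + 2) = (b - 2)*(b - 1)*(b + 4)*(b - 2)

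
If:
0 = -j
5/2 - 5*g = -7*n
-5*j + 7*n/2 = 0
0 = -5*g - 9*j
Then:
No Solution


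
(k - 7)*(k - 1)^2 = k^3 - 9*k^2 + 15*k - 7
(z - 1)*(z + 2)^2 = z^3 + 3*z^2 - 4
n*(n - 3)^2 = n^3 - 6*n^2 + 9*n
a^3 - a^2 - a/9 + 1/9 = (a - 1)*(a - 1/3)*(a + 1/3)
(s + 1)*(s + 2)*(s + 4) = s^3 + 7*s^2 + 14*s + 8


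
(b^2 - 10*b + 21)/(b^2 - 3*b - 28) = (b - 3)/(b + 4)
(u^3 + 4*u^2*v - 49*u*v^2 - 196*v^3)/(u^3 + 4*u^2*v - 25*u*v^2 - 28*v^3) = (u^2 - 3*u*v - 28*v^2)/(u^2 - 3*u*v - 4*v^2)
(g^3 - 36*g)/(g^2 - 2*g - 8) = g*(36 - g^2)/(-g^2 + 2*g + 8)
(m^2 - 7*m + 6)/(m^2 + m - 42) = (m - 1)/(m + 7)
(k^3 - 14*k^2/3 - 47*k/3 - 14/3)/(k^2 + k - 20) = (3*k^3 - 14*k^2 - 47*k - 14)/(3*(k^2 + k - 20))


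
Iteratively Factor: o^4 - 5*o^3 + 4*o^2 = (o - 4)*(o^3 - o^2) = o*(o - 4)*(o^2 - o) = o^2*(o - 4)*(o - 1)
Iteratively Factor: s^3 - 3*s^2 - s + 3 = (s + 1)*(s^2 - 4*s + 3) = (s - 3)*(s + 1)*(s - 1)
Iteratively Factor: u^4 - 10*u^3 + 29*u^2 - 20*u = (u - 5)*(u^3 - 5*u^2 + 4*u) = (u - 5)*(u - 1)*(u^2 - 4*u) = (u - 5)*(u - 4)*(u - 1)*(u)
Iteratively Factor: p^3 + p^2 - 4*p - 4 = (p - 2)*(p^2 + 3*p + 2) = (p - 2)*(p + 2)*(p + 1)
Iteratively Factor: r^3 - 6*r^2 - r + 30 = (r - 5)*(r^2 - r - 6) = (r - 5)*(r - 3)*(r + 2)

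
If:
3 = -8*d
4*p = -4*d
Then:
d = -3/8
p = 3/8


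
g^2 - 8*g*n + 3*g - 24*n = (g + 3)*(g - 8*n)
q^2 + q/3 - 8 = (q - 8/3)*(q + 3)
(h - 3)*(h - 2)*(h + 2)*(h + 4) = h^4 + h^3 - 16*h^2 - 4*h + 48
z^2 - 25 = (z - 5)*(z + 5)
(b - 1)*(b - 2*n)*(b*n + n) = b^3*n - 2*b^2*n^2 - b*n + 2*n^2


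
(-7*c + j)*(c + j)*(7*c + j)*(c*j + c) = -49*c^4*j - 49*c^4 - 49*c^3*j^2 - 49*c^3*j + c^2*j^3 + c^2*j^2 + c*j^4 + c*j^3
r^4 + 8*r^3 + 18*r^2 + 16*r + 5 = (r + 1)^3*(r + 5)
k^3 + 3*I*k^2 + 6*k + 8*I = (k - 2*I)*(k + I)*(k + 4*I)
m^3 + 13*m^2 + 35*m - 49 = (m - 1)*(m + 7)^2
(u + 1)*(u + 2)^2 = u^3 + 5*u^2 + 8*u + 4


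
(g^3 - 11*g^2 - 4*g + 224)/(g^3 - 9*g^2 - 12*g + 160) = (g - 7)/(g - 5)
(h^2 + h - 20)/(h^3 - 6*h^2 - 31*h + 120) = (h - 4)/(h^2 - 11*h + 24)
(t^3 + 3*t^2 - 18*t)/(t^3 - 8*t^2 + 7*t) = (t^2 + 3*t - 18)/(t^2 - 8*t + 7)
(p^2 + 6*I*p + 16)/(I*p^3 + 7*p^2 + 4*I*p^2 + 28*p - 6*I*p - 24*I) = (-I*p^2 + 6*p - 16*I)/(p^3 + p^2*(4 - 7*I) + p*(-6 - 28*I) - 24)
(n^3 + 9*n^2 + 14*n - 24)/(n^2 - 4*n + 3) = (n^2 + 10*n + 24)/(n - 3)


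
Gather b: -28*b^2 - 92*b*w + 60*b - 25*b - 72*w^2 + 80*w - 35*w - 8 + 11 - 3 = -28*b^2 + b*(35 - 92*w) - 72*w^2 + 45*w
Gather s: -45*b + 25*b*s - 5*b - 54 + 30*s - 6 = -50*b + s*(25*b + 30) - 60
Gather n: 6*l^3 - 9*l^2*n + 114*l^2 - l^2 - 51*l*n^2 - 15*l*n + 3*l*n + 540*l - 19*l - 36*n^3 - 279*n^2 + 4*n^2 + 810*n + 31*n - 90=6*l^3 + 113*l^2 + 521*l - 36*n^3 + n^2*(-51*l - 275) + n*(-9*l^2 - 12*l + 841) - 90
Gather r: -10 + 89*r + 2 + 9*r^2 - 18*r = 9*r^2 + 71*r - 8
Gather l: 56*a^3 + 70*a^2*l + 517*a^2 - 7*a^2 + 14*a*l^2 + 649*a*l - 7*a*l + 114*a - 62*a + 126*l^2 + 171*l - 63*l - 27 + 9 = 56*a^3 + 510*a^2 + 52*a + l^2*(14*a + 126) + l*(70*a^2 + 642*a + 108) - 18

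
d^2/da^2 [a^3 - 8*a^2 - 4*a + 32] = 6*a - 16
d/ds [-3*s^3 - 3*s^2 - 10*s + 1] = -9*s^2 - 6*s - 10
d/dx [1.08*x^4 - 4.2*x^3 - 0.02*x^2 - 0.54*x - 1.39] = 4.32*x^3 - 12.6*x^2 - 0.04*x - 0.54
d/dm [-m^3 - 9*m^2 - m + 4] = -3*m^2 - 18*m - 1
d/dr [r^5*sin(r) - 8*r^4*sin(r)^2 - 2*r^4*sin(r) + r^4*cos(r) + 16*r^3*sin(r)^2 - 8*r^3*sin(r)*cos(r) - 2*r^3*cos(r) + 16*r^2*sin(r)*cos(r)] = r*(r^4*cos(r) + 4*r^3*sin(r) - 8*r^3*sin(2*r) - 2*r^3*cos(r) - 6*r^2*sin(r) + 16*r^2*sin(2*r) + 4*r^2*cos(r) + 8*r^2*cos(2*r) - 16*r^2 - 12*r*sin(2*r) - 6*r*cos(r) - 8*r*cos(2*r) + 24*r + 16*sin(2*r))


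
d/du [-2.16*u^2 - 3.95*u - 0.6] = -4.32*u - 3.95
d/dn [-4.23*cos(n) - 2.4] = 4.23*sin(n)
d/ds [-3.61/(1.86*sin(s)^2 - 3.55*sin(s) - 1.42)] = (13.4292*sin(s) - 12.8155)*cos(s)/(-1.86*sin(s)^2 + 3.55*sin(s) + 1.42)^2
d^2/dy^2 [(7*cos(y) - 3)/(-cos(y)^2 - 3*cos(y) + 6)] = 2*(63*(1 - cos(2*y))^2*cos(y) - 33*(1 - cos(2*y))^2 + 619*cos(y) - 42*cos(2*y) + 267*cos(3*y) - 14*cos(5*y) - 558)/(6*cos(y) + cos(2*y) - 11)^3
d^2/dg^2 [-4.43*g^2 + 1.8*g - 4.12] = -8.86000000000000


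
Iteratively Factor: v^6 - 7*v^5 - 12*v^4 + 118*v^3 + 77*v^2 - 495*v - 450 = (v - 5)*(v^5 - 2*v^4 - 22*v^3 + 8*v^2 + 117*v + 90) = (v - 5)*(v + 2)*(v^4 - 4*v^3 - 14*v^2 + 36*v + 45) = (v - 5)^2*(v + 2)*(v^3 + v^2 - 9*v - 9) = (v - 5)^2*(v - 3)*(v + 2)*(v^2 + 4*v + 3) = (v - 5)^2*(v - 3)*(v + 1)*(v + 2)*(v + 3)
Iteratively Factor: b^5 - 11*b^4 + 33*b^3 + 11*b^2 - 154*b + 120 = (b + 2)*(b^4 - 13*b^3 + 59*b^2 - 107*b + 60) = (b - 1)*(b + 2)*(b^3 - 12*b^2 + 47*b - 60) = (b - 5)*(b - 1)*(b + 2)*(b^2 - 7*b + 12) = (b - 5)*(b - 3)*(b - 1)*(b + 2)*(b - 4)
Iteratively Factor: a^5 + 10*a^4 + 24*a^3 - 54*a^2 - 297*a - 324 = (a + 3)*(a^4 + 7*a^3 + 3*a^2 - 63*a - 108) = (a + 3)^2*(a^3 + 4*a^2 - 9*a - 36) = (a - 3)*(a + 3)^2*(a^2 + 7*a + 12) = (a - 3)*(a + 3)^2*(a + 4)*(a + 3)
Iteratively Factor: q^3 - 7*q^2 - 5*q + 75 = (q + 3)*(q^2 - 10*q + 25) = (q - 5)*(q + 3)*(q - 5)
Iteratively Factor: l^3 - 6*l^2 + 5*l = (l - 1)*(l^2 - 5*l) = (l - 5)*(l - 1)*(l)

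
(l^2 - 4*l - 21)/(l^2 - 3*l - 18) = (l - 7)/(l - 6)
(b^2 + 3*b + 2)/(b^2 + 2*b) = (b + 1)/b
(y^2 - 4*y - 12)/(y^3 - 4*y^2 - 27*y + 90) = (y + 2)/(y^2 + 2*y - 15)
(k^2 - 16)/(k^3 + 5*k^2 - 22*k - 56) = (k + 4)/(k^2 + 9*k + 14)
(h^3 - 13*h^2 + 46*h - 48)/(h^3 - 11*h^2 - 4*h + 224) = (h^2 - 5*h + 6)/(h^2 - 3*h - 28)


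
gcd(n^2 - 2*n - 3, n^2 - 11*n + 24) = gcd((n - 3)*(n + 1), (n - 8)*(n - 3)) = n - 3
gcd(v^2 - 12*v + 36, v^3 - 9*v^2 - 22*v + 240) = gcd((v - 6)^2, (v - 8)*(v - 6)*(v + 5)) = v - 6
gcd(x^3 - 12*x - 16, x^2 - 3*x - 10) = x + 2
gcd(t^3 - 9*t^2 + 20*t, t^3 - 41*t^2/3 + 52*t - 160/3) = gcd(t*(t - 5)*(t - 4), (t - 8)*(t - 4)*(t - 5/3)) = t - 4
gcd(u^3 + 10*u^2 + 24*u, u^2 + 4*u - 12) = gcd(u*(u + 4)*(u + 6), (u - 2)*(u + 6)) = u + 6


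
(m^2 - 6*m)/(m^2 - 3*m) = (m - 6)/(m - 3)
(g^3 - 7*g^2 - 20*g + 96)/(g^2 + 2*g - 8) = (g^2 - 11*g + 24)/(g - 2)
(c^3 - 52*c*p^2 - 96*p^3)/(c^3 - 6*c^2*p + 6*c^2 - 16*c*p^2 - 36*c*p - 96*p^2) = (c + 6*p)/(c + 6)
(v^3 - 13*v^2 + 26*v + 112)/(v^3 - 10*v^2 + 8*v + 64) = (v - 7)/(v - 4)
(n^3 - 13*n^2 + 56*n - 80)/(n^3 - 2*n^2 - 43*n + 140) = (n - 4)/(n + 7)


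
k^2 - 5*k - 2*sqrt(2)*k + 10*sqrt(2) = (k - 5)*(k - 2*sqrt(2))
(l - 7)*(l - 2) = l^2 - 9*l + 14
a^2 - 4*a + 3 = (a - 3)*(a - 1)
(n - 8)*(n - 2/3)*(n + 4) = n^3 - 14*n^2/3 - 88*n/3 + 64/3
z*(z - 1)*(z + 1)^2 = z^4 + z^3 - z^2 - z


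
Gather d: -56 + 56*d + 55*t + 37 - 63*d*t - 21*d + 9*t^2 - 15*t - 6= d*(35 - 63*t) + 9*t^2 + 40*t - 25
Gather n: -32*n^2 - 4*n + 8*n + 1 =-32*n^2 + 4*n + 1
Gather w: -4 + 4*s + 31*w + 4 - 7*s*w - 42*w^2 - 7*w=4*s - 42*w^2 + w*(24 - 7*s)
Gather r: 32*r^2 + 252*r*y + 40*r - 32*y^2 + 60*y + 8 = 32*r^2 + r*(252*y + 40) - 32*y^2 + 60*y + 8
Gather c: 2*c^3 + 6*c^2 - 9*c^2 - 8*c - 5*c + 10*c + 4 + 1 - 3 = 2*c^3 - 3*c^2 - 3*c + 2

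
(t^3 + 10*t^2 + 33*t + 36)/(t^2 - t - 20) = (t^2 + 6*t + 9)/(t - 5)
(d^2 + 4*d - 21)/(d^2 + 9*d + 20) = (d^2 + 4*d - 21)/(d^2 + 9*d + 20)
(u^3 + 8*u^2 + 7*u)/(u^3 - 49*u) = (u + 1)/(u - 7)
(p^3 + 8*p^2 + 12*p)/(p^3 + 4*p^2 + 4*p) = (p + 6)/(p + 2)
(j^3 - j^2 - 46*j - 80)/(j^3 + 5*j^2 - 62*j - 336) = (j^2 + 7*j + 10)/(j^2 + 13*j + 42)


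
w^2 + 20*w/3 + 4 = (w + 2/3)*(w + 6)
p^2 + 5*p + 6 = (p + 2)*(p + 3)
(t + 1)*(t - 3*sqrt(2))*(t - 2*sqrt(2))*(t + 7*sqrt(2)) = t^4 + t^3 + 2*sqrt(2)*t^3 - 58*t^2 + 2*sqrt(2)*t^2 - 58*t + 84*sqrt(2)*t + 84*sqrt(2)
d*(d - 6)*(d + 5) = d^3 - d^2 - 30*d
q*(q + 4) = q^2 + 4*q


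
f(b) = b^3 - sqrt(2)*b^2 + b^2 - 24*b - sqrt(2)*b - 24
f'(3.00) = -0.90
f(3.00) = -76.97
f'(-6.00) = 87.56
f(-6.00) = -102.43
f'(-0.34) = -24.79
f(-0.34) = -15.45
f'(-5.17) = 59.06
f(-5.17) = -41.87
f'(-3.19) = 7.76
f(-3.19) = 20.39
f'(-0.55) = -24.05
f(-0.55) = -10.31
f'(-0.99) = -21.65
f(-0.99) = -0.22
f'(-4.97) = 52.81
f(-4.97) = -30.69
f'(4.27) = 25.75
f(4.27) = -62.22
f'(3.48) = 8.03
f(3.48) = -75.31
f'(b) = 3*b^2 - 2*sqrt(2)*b + 2*b - 24 - sqrt(2)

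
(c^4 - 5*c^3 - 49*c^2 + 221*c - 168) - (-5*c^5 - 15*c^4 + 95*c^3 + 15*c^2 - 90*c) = 5*c^5 + 16*c^4 - 100*c^3 - 64*c^2 + 311*c - 168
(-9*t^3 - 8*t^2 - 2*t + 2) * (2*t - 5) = -18*t^4 + 29*t^3 + 36*t^2 + 14*t - 10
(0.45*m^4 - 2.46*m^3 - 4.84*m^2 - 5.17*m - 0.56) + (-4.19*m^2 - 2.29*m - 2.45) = 0.45*m^4 - 2.46*m^3 - 9.03*m^2 - 7.46*m - 3.01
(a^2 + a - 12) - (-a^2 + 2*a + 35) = 2*a^2 - a - 47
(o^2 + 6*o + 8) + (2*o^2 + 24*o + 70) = 3*o^2 + 30*o + 78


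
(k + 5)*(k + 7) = k^2 + 12*k + 35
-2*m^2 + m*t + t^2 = (-m + t)*(2*m + t)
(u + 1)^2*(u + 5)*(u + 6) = u^4 + 13*u^3 + 53*u^2 + 71*u + 30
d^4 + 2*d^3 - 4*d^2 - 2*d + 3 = (d - 1)^2*(d + 1)*(d + 3)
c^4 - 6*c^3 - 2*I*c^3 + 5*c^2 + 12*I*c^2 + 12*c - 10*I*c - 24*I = (c - 4)*(c - 3)*(c + 1)*(c - 2*I)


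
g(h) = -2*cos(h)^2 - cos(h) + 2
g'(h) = 4*sin(h)*cos(h) + sin(h)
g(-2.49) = 1.53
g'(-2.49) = 1.32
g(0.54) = -0.33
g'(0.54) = 2.28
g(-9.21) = 1.07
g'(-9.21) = 0.62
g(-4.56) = 2.11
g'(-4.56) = 0.39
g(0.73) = 0.14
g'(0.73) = 2.65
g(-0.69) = 0.04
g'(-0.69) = -2.60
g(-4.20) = 2.01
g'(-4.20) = -0.84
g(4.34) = 2.10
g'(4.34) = 0.42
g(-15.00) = 1.61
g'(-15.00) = 1.33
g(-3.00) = 1.03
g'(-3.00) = 0.42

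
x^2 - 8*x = x*(x - 8)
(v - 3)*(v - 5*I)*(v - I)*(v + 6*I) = v^4 - 3*v^3 + 31*v^2 - 93*v - 30*I*v + 90*I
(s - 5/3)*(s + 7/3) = s^2 + 2*s/3 - 35/9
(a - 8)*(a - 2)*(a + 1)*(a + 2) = a^4 - 7*a^3 - 12*a^2 + 28*a + 32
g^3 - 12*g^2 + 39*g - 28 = (g - 7)*(g - 4)*(g - 1)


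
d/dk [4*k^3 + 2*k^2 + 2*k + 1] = 12*k^2 + 4*k + 2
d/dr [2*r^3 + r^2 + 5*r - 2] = 6*r^2 + 2*r + 5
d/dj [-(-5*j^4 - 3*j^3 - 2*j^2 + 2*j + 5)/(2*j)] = 15*j^2/2 + 3*j + 1 + 5/(2*j^2)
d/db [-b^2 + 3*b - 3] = 3 - 2*b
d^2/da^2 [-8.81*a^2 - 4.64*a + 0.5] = -17.6200000000000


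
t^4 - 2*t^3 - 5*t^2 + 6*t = t*(t - 3)*(t - 1)*(t + 2)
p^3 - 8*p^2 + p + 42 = (p - 7)*(p - 3)*(p + 2)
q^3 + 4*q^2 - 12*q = q*(q - 2)*(q + 6)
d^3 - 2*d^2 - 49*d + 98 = (d - 7)*(d - 2)*(d + 7)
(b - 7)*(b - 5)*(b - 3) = b^3 - 15*b^2 + 71*b - 105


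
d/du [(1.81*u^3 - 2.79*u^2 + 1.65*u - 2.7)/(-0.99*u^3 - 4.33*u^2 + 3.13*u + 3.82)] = (8.88178419700125e-16*u^5 - 10.5994*u^4 + 14.5976*u^3 + 11.1354*u^2 - 44.6976*u + 14.754)/(0.9801*u^6 + 8.5734*u^5 + 12.5515*u^4 - 34.6694*u^3 - 23.2843*u^2 + 23.9132*u + 14.5924)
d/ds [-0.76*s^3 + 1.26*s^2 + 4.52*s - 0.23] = -2.28*s^2 + 2.52*s + 4.52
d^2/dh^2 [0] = 0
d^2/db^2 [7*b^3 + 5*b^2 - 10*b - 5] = 42*b + 10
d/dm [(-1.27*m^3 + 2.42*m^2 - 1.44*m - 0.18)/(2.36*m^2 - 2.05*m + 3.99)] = (-2.9972*m^4 + 5.207*m^3 - 16.7645*m^2 + 20.1612*m - 6.1146)/(5.5696*m^4 - 9.676*m^3 + 23.0353*m^2 - 16.359*m + 15.9201)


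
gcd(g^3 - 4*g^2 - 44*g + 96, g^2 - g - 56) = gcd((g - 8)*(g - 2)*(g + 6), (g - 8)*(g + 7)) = g - 8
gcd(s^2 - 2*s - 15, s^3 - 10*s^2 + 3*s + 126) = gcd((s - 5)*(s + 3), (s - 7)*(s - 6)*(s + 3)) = s + 3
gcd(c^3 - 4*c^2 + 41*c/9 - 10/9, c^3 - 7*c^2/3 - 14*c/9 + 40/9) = c^2 - 11*c/3 + 10/3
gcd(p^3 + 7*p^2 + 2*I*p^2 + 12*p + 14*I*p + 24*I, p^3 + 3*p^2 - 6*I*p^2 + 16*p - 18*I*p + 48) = p^2 + p*(3 + 2*I) + 6*I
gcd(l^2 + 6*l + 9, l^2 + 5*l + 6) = l + 3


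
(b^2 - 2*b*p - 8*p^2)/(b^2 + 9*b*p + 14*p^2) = (b - 4*p)/(b + 7*p)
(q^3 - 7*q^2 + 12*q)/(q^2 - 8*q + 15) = q*(q - 4)/(q - 5)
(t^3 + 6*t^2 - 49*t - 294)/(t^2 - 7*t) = t + 13 + 42/t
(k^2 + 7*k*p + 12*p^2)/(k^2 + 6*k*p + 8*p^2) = (k + 3*p)/(k + 2*p)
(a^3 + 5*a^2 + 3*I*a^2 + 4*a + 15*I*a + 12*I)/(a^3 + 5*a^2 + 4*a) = (a + 3*I)/a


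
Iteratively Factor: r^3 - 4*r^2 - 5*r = (r + 1)*(r^2 - 5*r) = r*(r + 1)*(r - 5)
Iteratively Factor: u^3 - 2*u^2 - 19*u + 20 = (u + 4)*(u^2 - 6*u + 5) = (u - 5)*(u + 4)*(u - 1)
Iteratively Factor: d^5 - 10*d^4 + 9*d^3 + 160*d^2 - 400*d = (d - 5)*(d^4 - 5*d^3 - 16*d^2 + 80*d) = d*(d - 5)*(d^3 - 5*d^2 - 16*d + 80) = d*(d - 5)^2*(d^2 - 16) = d*(d - 5)^2*(d + 4)*(d - 4)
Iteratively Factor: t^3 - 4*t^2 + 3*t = (t - 3)*(t^2 - t) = (t - 3)*(t - 1)*(t)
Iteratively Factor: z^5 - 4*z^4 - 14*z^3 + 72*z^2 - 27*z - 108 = (z - 3)*(z^4 - z^3 - 17*z^2 + 21*z + 36) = (z - 3)^2*(z^3 + 2*z^2 - 11*z - 12) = (z - 3)^2*(z + 1)*(z^2 + z - 12) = (z - 3)^2*(z + 1)*(z + 4)*(z - 3)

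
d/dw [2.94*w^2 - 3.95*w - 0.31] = 5.88*w - 3.95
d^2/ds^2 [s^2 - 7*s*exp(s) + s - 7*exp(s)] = -7*s*exp(s) - 21*exp(s) + 2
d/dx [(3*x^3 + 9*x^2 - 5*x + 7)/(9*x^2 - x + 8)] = 3*(9*x^4 - 2*x^3 + 36*x^2 + 6*x - 11)/(81*x^4 - 18*x^3 + 145*x^2 - 16*x + 64)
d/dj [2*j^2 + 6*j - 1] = 4*j + 6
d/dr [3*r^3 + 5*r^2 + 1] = r*(9*r + 10)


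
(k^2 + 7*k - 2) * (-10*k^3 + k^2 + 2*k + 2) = -10*k^5 - 69*k^4 + 29*k^3 + 14*k^2 + 10*k - 4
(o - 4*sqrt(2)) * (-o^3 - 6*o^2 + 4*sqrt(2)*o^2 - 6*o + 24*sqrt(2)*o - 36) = -o^4 - 6*o^3 + 8*sqrt(2)*o^3 - 38*o^2 + 48*sqrt(2)*o^2 - 228*o + 24*sqrt(2)*o + 144*sqrt(2)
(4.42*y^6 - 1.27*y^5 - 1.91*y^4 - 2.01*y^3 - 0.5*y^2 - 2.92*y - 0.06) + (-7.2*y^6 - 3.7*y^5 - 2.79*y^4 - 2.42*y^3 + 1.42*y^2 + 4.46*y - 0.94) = -2.78*y^6 - 4.97*y^5 - 4.7*y^4 - 4.43*y^3 + 0.92*y^2 + 1.54*y - 1.0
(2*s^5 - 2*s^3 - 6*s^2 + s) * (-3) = -6*s^5 + 6*s^3 + 18*s^2 - 3*s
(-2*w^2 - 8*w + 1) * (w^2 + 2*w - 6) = -2*w^4 - 12*w^3 - 3*w^2 + 50*w - 6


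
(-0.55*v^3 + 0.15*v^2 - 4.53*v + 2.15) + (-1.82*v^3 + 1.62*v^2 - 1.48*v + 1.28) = -2.37*v^3 + 1.77*v^2 - 6.01*v + 3.43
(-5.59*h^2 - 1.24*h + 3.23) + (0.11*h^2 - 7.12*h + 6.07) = -5.48*h^2 - 8.36*h + 9.3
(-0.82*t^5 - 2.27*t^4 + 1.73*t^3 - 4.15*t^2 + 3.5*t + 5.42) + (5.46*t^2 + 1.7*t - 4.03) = -0.82*t^5 - 2.27*t^4 + 1.73*t^3 + 1.31*t^2 + 5.2*t + 1.39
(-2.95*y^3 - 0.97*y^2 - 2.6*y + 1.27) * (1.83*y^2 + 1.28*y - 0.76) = -5.3985*y^5 - 5.5511*y^4 - 3.7576*y^3 - 0.2667*y^2 + 3.6016*y - 0.9652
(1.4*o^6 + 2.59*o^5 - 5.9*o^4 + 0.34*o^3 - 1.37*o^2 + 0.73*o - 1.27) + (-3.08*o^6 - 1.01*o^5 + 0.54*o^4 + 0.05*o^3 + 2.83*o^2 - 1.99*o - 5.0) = -1.68*o^6 + 1.58*o^5 - 5.36*o^4 + 0.39*o^3 + 1.46*o^2 - 1.26*o - 6.27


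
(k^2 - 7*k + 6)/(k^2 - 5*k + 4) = (k - 6)/(k - 4)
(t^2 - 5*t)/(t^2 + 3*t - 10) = t*(t - 5)/(t^2 + 3*t - 10)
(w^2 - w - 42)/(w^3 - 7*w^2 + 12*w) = (w^2 - w - 42)/(w*(w^2 - 7*w + 12))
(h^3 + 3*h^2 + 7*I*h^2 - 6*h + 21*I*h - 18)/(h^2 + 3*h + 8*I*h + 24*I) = (h^2 + 7*I*h - 6)/(h + 8*I)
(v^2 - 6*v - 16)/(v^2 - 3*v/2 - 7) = 2*(v - 8)/(2*v - 7)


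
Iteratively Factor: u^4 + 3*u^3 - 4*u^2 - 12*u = (u + 2)*(u^3 + u^2 - 6*u) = (u + 2)*(u + 3)*(u^2 - 2*u) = u*(u + 2)*(u + 3)*(u - 2)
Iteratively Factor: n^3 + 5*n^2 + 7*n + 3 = (n + 1)*(n^2 + 4*n + 3) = (n + 1)*(n + 3)*(n + 1)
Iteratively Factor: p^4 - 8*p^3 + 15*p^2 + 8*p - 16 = (p - 4)*(p^3 - 4*p^2 - p + 4) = (p - 4)*(p + 1)*(p^2 - 5*p + 4) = (p - 4)*(p - 1)*(p + 1)*(p - 4)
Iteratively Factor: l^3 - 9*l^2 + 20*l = (l)*(l^2 - 9*l + 20) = l*(l - 5)*(l - 4)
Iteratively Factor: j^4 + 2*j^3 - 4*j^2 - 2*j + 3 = (j + 3)*(j^3 - j^2 - j + 1) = (j + 1)*(j + 3)*(j^2 - 2*j + 1) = (j - 1)*(j + 1)*(j + 3)*(j - 1)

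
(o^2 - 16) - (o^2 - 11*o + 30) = 11*o - 46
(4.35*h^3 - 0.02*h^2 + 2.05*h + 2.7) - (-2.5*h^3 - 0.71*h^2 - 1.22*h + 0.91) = 6.85*h^3 + 0.69*h^2 + 3.27*h + 1.79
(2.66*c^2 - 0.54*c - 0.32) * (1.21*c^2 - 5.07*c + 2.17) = 3.2186*c^4 - 14.1396*c^3 + 8.1228*c^2 + 0.4506*c - 0.6944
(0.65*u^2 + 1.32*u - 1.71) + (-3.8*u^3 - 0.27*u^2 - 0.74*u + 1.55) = -3.8*u^3 + 0.38*u^2 + 0.58*u - 0.16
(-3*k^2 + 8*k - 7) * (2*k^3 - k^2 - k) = -6*k^5 + 19*k^4 - 19*k^3 - k^2 + 7*k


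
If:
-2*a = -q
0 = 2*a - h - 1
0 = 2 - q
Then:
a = 1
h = 1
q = 2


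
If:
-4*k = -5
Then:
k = 5/4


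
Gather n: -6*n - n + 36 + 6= 42 - 7*n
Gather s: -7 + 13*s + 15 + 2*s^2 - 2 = 2*s^2 + 13*s + 6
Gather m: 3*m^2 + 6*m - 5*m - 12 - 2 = 3*m^2 + m - 14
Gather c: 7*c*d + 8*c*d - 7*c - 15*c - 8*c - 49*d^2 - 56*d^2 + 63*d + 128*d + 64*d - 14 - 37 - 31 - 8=c*(15*d - 30) - 105*d^2 + 255*d - 90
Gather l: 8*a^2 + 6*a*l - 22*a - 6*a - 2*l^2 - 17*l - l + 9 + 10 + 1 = 8*a^2 - 28*a - 2*l^2 + l*(6*a - 18) + 20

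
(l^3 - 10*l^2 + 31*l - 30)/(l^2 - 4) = (l^2 - 8*l + 15)/(l + 2)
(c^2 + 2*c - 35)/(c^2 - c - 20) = (c + 7)/(c + 4)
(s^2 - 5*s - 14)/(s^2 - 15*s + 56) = (s + 2)/(s - 8)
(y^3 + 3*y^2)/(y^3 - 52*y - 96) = y^2*(y + 3)/(y^3 - 52*y - 96)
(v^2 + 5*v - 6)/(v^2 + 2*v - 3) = (v + 6)/(v + 3)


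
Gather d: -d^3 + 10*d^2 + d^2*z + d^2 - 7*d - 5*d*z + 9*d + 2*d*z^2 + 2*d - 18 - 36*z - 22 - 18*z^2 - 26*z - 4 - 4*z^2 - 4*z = -d^3 + d^2*(z + 11) + d*(2*z^2 - 5*z + 4) - 22*z^2 - 66*z - 44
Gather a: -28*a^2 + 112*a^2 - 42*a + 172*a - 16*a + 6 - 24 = 84*a^2 + 114*a - 18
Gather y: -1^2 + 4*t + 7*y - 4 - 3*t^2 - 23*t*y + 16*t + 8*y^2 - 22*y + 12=-3*t^2 + 20*t + 8*y^2 + y*(-23*t - 15) + 7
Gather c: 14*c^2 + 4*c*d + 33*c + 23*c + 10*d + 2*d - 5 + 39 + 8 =14*c^2 + c*(4*d + 56) + 12*d + 42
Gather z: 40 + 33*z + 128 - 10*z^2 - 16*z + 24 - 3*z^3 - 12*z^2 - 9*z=-3*z^3 - 22*z^2 + 8*z + 192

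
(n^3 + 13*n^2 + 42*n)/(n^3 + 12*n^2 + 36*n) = (n + 7)/(n + 6)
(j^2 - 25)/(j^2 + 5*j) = (j - 5)/j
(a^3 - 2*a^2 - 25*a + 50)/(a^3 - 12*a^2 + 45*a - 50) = (a + 5)/(a - 5)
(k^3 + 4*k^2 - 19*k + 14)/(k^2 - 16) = (k^3 + 4*k^2 - 19*k + 14)/(k^2 - 16)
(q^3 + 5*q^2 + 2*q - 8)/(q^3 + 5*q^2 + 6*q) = (q^2 + 3*q - 4)/(q*(q + 3))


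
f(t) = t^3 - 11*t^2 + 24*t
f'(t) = 3*t^2 - 22*t + 24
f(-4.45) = -412.75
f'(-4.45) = 181.31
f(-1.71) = -78.21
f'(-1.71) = 70.39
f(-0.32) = -8.84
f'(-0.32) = 31.35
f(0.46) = 8.81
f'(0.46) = 14.51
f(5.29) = -32.83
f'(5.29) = -8.43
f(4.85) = -28.26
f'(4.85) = -12.13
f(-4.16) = -362.19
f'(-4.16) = 167.44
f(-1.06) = -38.99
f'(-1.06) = 50.69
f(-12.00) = -3600.00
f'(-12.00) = 720.00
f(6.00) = -36.00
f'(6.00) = 0.00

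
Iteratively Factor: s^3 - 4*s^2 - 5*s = (s + 1)*(s^2 - 5*s) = (s - 5)*(s + 1)*(s)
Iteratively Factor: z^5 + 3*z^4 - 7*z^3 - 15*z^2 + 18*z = (z)*(z^4 + 3*z^3 - 7*z^2 - 15*z + 18) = z*(z + 3)*(z^3 - 7*z + 6) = z*(z - 1)*(z + 3)*(z^2 + z - 6) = z*(z - 2)*(z - 1)*(z + 3)*(z + 3)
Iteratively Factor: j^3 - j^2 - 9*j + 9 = (j - 1)*(j^2 - 9) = (j - 3)*(j - 1)*(j + 3)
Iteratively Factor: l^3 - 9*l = (l)*(l^2 - 9) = l*(l + 3)*(l - 3)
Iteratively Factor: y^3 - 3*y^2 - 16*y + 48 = (y + 4)*(y^2 - 7*y + 12) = (y - 3)*(y + 4)*(y - 4)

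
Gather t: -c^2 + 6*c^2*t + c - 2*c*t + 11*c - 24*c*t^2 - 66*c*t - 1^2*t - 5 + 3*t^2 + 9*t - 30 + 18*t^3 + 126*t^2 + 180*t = -c^2 + 12*c + 18*t^3 + t^2*(129 - 24*c) + t*(6*c^2 - 68*c + 188) - 35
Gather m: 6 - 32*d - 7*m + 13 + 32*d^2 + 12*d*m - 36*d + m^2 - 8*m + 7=32*d^2 - 68*d + m^2 + m*(12*d - 15) + 26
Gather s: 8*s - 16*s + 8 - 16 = -8*s - 8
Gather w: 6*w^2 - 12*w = 6*w^2 - 12*w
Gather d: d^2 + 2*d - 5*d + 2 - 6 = d^2 - 3*d - 4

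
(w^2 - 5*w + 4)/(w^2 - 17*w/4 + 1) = 4*(w - 1)/(4*w - 1)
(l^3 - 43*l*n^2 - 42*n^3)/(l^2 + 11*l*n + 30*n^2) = (l^2 - 6*l*n - 7*n^2)/(l + 5*n)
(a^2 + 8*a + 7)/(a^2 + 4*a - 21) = (a + 1)/(a - 3)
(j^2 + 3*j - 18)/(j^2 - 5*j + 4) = (j^2 + 3*j - 18)/(j^2 - 5*j + 4)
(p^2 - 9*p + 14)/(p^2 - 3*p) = (p^2 - 9*p + 14)/(p*(p - 3))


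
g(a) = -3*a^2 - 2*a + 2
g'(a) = -6*a - 2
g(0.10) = 1.77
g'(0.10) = -2.60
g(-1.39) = -1.02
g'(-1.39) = 6.34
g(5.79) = -110.15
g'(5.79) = -36.74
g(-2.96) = -18.36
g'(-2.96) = 15.76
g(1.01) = -3.08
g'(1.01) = -8.06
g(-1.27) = -0.30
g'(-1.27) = 5.62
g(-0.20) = 2.28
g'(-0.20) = -0.80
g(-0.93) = 1.27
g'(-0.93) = 3.58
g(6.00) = -118.00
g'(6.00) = -38.00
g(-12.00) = -406.00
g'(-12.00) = 70.00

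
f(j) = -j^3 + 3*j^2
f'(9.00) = -189.00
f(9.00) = -486.00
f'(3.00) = -9.00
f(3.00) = 0.00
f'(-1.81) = -20.69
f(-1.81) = 15.76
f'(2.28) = -1.92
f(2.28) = 3.74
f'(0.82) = 2.90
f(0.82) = 1.47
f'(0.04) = 0.24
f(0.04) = 0.00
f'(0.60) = 2.52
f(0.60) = 0.86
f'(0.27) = 1.40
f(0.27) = 0.20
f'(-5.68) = -130.87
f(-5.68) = 280.04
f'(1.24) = 2.83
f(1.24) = 2.71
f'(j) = -3*j^2 + 6*j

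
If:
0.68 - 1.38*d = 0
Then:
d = 0.49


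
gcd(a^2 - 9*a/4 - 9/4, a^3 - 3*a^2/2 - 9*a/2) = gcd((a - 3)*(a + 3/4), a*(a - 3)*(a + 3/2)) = a - 3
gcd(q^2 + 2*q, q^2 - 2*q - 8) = q + 2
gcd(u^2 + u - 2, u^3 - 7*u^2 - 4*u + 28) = u + 2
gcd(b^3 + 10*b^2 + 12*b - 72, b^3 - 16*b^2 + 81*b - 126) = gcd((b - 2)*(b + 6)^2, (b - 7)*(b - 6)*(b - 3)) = 1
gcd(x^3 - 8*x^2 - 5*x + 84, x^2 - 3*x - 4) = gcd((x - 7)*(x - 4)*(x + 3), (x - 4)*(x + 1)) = x - 4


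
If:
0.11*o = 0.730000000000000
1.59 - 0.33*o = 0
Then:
No Solution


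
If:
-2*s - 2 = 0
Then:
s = -1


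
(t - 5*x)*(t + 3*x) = t^2 - 2*t*x - 15*x^2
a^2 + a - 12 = (a - 3)*(a + 4)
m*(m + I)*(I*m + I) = I*m^3 - m^2 + I*m^2 - m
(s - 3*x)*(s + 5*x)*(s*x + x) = s^3*x + 2*s^2*x^2 + s^2*x - 15*s*x^3 + 2*s*x^2 - 15*x^3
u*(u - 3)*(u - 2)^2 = u^4 - 7*u^3 + 16*u^2 - 12*u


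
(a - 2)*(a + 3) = a^2 + a - 6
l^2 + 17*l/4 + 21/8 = (l + 3/4)*(l + 7/2)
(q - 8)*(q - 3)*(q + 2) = q^3 - 9*q^2 + 2*q + 48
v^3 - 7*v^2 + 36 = (v - 6)*(v - 3)*(v + 2)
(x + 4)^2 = x^2 + 8*x + 16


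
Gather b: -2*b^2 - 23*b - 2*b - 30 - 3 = -2*b^2 - 25*b - 33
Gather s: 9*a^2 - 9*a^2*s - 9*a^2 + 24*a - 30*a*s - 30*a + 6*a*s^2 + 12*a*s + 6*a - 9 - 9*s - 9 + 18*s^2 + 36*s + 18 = s^2*(6*a + 18) + s*(-9*a^2 - 18*a + 27)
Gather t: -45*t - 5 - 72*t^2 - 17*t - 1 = -72*t^2 - 62*t - 6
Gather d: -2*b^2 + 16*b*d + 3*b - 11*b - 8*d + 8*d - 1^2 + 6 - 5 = -2*b^2 + 16*b*d - 8*b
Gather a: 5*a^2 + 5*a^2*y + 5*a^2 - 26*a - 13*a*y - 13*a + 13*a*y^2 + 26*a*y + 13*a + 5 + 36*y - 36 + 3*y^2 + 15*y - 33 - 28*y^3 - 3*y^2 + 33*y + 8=a^2*(5*y + 10) + a*(13*y^2 + 13*y - 26) - 28*y^3 + 84*y - 56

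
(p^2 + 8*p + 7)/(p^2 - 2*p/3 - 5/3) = 3*(p + 7)/(3*p - 5)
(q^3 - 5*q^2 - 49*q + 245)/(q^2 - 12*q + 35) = q + 7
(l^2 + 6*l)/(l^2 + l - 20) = l*(l + 6)/(l^2 + l - 20)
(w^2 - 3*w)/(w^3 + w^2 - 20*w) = (w - 3)/(w^2 + w - 20)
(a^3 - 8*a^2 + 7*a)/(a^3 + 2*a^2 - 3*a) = (a - 7)/(a + 3)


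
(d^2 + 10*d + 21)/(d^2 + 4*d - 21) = (d + 3)/(d - 3)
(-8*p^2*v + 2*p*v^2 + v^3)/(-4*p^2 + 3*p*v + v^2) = v*(2*p - v)/(p - v)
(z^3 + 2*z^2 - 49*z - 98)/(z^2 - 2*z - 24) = (-z^3 - 2*z^2 + 49*z + 98)/(-z^2 + 2*z + 24)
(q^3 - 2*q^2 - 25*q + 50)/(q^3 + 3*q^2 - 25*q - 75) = (q - 2)/(q + 3)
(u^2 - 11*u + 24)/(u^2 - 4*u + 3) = (u - 8)/(u - 1)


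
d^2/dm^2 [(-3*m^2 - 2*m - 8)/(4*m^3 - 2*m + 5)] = 2*(-48*m^6 - 96*m^5 - 840*m^4 + 404*m^3 + 432*m^2 + 480*m - 127)/(64*m^9 - 96*m^7 + 240*m^6 + 48*m^5 - 240*m^4 + 292*m^3 + 60*m^2 - 150*m + 125)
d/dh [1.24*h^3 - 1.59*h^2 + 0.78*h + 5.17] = 3.72*h^2 - 3.18*h + 0.78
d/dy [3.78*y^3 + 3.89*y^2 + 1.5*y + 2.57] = 11.34*y^2 + 7.78*y + 1.5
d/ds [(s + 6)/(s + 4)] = -2/(s + 4)^2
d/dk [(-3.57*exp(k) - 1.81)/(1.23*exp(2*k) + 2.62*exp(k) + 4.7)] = (4.3911*exp(2*k) + 4.4526*exp(k) - 12.0368)*exp(k)/(1.5129*exp(4*k) + 6.4452*exp(3*k) + 18.4264*exp(2*k) + 24.628*exp(k) + 22.09)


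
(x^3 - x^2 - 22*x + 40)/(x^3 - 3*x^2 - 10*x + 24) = (x + 5)/(x + 3)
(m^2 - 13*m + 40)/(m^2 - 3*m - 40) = (m - 5)/(m + 5)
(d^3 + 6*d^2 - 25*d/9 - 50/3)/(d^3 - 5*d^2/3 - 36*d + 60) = (d + 5/3)/(d - 6)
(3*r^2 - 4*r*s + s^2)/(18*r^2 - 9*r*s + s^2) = (r - s)/(6*r - s)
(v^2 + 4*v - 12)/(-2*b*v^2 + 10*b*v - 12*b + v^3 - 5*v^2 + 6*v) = (v + 6)/(-2*b*v + 6*b + v^2 - 3*v)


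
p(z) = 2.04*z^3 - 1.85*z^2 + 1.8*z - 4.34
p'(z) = 6.12*z^2 - 3.7*z + 1.8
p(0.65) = -3.39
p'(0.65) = 1.98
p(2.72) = 27.92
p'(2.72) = 37.01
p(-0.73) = -7.43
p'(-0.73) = 7.76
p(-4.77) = -276.42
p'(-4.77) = 158.70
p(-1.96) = -30.34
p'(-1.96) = 32.56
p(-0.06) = -4.46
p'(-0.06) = 2.04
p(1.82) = 5.11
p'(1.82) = 15.34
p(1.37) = -0.10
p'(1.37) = 8.22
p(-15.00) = -7332.59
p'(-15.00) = 1434.30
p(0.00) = -4.34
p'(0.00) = 1.80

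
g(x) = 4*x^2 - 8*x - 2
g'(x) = 8*x - 8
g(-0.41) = 1.95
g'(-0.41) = -11.28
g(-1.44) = 17.81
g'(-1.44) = -19.52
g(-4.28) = 105.51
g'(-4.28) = -42.24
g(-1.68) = 22.73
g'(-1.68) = -21.44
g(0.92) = -5.97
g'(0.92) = -0.64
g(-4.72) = 124.87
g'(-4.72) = -45.76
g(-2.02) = 30.48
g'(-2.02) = -24.16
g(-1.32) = 15.53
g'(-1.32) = -18.56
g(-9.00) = 394.00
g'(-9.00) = -80.00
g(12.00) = 478.00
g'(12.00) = 88.00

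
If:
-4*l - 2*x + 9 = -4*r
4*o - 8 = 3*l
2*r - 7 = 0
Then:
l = 23/4 - x/2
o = 101/16 - 3*x/8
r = 7/2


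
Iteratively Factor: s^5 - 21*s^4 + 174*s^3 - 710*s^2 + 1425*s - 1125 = (s - 5)*(s^4 - 16*s^3 + 94*s^2 - 240*s + 225) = (s - 5)^2*(s^3 - 11*s^2 + 39*s - 45) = (s - 5)^2*(s - 3)*(s^2 - 8*s + 15) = (s - 5)^2*(s - 3)^2*(s - 5)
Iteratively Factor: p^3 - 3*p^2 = (p)*(p^2 - 3*p) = p*(p - 3)*(p)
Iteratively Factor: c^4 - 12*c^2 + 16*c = (c + 4)*(c^3 - 4*c^2 + 4*c) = c*(c + 4)*(c^2 - 4*c + 4) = c*(c - 2)*(c + 4)*(c - 2)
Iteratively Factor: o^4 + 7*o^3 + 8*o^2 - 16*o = (o - 1)*(o^3 + 8*o^2 + 16*o) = (o - 1)*(o + 4)*(o^2 + 4*o) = o*(o - 1)*(o + 4)*(o + 4)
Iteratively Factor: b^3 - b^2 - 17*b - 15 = (b + 1)*(b^2 - 2*b - 15) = (b + 1)*(b + 3)*(b - 5)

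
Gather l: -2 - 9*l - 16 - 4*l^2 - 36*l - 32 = -4*l^2 - 45*l - 50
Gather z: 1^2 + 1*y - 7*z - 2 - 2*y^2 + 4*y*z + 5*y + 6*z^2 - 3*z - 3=-2*y^2 + 6*y + 6*z^2 + z*(4*y - 10) - 4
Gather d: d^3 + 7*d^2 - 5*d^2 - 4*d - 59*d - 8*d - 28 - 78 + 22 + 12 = d^3 + 2*d^2 - 71*d - 72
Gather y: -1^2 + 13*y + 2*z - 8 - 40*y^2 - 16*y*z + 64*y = -40*y^2 + y*(77 - 16*z) + 2*z - 9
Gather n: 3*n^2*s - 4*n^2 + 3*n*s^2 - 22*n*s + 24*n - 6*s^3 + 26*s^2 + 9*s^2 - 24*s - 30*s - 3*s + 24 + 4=n^2*(3*s - 4) + n*(3*s^2 - 22*s + 24) - 6*s^3 + 35*s^2 - 57*s + 28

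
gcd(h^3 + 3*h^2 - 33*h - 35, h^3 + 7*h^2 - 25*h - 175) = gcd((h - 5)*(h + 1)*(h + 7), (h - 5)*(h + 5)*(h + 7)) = h^2 + 2*h - 35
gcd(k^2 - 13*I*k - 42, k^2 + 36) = k - 6*I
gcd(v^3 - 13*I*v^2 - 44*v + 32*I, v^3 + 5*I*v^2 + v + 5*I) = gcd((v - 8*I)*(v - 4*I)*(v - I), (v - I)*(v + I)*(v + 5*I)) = v - I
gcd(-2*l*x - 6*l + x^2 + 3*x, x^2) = 1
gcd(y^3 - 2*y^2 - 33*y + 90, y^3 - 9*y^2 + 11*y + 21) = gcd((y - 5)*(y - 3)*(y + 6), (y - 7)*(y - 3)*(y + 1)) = y - 3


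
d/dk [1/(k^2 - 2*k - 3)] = 2*(1 - k)/(-k^2 + 2*k + 3)^2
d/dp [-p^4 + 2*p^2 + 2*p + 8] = -4*p^3 + 4*p + 2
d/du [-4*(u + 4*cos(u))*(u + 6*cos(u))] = 40*u*sin(u) - 8*u + 96*sin(2*u) - 40*cos(u)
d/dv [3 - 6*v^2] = -12*v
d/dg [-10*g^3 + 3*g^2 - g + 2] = -30*g^2 + 6*g - 1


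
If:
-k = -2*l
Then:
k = 2*l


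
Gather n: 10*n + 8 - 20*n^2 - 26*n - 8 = -20*n^2 - 16*n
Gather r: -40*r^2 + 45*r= -40*r^2 + 45*r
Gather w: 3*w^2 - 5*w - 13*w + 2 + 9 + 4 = 3*w^2 - 18*w + 15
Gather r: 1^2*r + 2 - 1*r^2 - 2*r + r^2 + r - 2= 0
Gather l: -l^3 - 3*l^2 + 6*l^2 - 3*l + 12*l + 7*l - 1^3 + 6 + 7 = -l^3 + 3*l^2 + 16*l + 12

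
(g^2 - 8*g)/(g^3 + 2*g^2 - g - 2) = g*(g - 8)/(g^3 + 2*g^2 - g - 2)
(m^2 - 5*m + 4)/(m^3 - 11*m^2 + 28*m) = (m - 1)/(m*(m - 7))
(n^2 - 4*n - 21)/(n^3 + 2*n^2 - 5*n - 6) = (n - 7)/(n^2 - n - 2)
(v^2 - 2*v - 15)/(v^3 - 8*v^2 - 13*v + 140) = (v + 3)/(v^2 - 3*v - 28)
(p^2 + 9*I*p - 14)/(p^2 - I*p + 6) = (p + 7*I)/(p - 3*I)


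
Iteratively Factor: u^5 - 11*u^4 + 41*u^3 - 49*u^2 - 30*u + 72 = (u + 1)*(u^4 - 12*u^3 + 53*u^2 - 102*u + 72) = (u - 4)*(u + 1)*(u^3 - 8*u^2 + 21*u - 18) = (u - 4)*(u - 3)*(u + 1)*(u^2 - 5*u + 6) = (u - 4)*(u - 3)^2*(u + 1)*(u - 2)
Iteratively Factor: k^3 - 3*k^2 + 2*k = (k - 2)*(k^2 - k) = (k - 2)*(k - 1)*(k)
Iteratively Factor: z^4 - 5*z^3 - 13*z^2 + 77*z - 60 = (z - 5)*(z^3 - 13*z + 12) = (z - 5)*(z - 3)*(z^2 + 3*z - 4) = (z - 5)*(z - 3)*(z + 4)*(z - 1)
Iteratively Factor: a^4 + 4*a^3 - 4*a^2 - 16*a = (a + 2)*(a^3 + 2*a^2 - 8*a) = (a - 2)*(a + 2)*(a^2 + 4*a) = (a - 2)*(a + 2)*(a + 4)*(a)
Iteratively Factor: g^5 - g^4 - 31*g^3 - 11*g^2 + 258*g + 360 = (g - 4)*(g^4 + 3*g^3 - 19*g^2 - 87*g - 90) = (g - 5)*(g - 4)*(g^3 + 8*g^2 + 21*g + 18) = (g - 5)*(g - 4)*(g + 2)*(g^2 + 6*g + 9) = (g - 5)*(g - 4)*(g + 2)*(g + 3)*(g + 3)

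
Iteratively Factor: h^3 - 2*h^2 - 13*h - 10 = (h + 2)*(h^2 - 4*h - 5) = (h - 5)*(h + 2)*(h + 1)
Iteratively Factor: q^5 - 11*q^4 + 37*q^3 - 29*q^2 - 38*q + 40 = (q - 5)*(q^4 - 6*q^3 + 7*q^2 + 6*q - 8) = (q - 5)*(q - 1)*(q^3 - 5*q^2 + 2*q + 8) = (q - 5)*(q - 4)*(q - 1)*(q^2 - q - 2) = (q - 5)*(q - 4)*(q - 2)*(q - 1)*(q + 1)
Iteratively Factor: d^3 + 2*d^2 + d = (d + 1)*(d^2 + d) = d*(d + 1)*(d + 1)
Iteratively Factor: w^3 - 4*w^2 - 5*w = (w + 1)*(w^2 - 5*w) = (w - 5)*(w + 1)*(w)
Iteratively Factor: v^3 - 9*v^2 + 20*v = (v - 5)*(v^2 - 4*v) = v*(v - 5)*(v - 4)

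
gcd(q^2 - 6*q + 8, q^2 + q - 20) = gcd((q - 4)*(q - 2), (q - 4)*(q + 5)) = q - 4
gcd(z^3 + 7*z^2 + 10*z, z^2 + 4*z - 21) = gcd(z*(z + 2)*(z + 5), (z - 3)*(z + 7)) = 1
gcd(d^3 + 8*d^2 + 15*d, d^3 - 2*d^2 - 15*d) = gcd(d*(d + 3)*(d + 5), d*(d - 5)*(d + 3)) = d^2 + 3*d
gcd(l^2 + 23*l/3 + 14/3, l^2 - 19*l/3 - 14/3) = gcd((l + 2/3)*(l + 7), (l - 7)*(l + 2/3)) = l + 2/3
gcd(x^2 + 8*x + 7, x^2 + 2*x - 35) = x + 7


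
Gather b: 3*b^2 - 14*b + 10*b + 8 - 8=3*b^2 - 4*b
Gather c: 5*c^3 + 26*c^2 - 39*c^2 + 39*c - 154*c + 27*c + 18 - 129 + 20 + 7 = 5*c^3 - 13*c^2 - 88*c - 84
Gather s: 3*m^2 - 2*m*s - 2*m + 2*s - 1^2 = 3*m^2 - 2*m + s*(2 - 2*m) - 1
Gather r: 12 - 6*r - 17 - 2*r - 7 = -8*r - 12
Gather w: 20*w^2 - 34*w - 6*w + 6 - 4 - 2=20*w^2 - 40*w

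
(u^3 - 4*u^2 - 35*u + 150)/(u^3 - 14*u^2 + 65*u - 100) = (u + 6)/(u - 4)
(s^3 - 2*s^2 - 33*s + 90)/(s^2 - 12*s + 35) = (s^2 + 3*s - 18)/(s - 7)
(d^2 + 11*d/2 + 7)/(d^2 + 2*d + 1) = (d^2 + 11*d/2 + 7)/(d^2 + 2*d + 1)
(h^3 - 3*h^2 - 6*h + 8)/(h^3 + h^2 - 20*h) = (h^2 + h - 2)/(h*(h + 5))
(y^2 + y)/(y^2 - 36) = y*(y + 1)/(y^2 - 36)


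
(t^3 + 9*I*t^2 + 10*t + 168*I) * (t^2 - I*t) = t^5 + 8*I*t^4 + 19*t^3 + 158*I*t^2 + 168*t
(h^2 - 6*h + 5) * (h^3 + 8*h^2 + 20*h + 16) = h^5 + 2*h^4 - 23*h^3 - 64*h^2 + 4*h + 80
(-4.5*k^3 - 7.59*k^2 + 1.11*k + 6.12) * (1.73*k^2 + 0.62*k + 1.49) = -7.785*k^5 - 15.9207*k^4 - 9.4905*k^3 - 0.0332999999999989*k^2 + 5.4483*k + 9.1188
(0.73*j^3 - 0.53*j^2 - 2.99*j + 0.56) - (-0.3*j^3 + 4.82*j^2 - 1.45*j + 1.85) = 1.03*j^3 - 5.35*j^2 - 1.54*j - 1.29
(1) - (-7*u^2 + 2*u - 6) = 7*u^2 - 2*u + 7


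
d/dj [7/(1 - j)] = 7/(j - 1)^2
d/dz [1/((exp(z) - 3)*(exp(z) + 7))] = 2*(-exp(z) - 2)*exp(z)/(exp(4*z) + 8*exp(3*z) - 26*exp(2*z) - 168*exp(z) + 441)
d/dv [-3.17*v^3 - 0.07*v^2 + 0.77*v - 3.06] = -9.51*v^2 - 0.14*v + 0.77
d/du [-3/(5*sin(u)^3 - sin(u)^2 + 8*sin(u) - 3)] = 3*(15*sin(u)^2 - 2*sin(u) + 8)*cos(u)/(5*sin(u)^3 - sin(u)^2 + 8*sin(u) - 3)^2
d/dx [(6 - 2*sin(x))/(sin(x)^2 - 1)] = 2*(sin(x)^2 - 6*sin(x) + 1)/cos(x)^3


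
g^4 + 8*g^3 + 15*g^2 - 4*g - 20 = (g - 1)*(g + 2)^2*(g + 5)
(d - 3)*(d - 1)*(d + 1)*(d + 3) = d^4 - 10*d^2 + 9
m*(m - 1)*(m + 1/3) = m^3 - 2*m^2/3 - m/3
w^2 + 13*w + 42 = (w + 6)*(w + 7)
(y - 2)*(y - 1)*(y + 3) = y^3 - 7*y + 6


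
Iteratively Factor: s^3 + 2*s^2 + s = (s)*(s^2 + 2*s + 1) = s*(s + 1)*(s + 1)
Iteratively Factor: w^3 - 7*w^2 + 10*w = (w - 5)*(w^2 - 2*w) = w*(w - 5)*(w - 2)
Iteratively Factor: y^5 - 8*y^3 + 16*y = (y)*(y^4 - 8*y^2 + 16) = y*(y + 2)*(y^3 - 2*y^2 - 4*y + 8) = y*(y - 2)*(y + 2)*(y^2 - 4) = y*(y - 2)^2*(y + 2)*(y + 2)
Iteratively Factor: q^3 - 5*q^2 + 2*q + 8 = (q - 2)*(q^2 - 3*q - 4) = (q - 4)*(q - 2)*(q + 1)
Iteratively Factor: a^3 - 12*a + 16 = (a + 4)*(a^2 - 4*a + 4) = (a - 2)*(a + 4)*(a - 2)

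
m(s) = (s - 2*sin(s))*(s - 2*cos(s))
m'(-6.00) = -2.93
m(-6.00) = 51.95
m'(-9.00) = -21.69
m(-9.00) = 58.68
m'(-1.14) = -0.88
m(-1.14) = -1.34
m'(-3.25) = -7.99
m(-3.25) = 4.37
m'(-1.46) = -1.83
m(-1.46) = -0.89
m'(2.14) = 7.91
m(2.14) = 1.47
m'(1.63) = 0.86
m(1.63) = -0.64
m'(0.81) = -1.35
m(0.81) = 0.36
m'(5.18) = -5.05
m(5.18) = 29.80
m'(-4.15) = -22.10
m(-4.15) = 18.01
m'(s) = (1 - 2*cos(s))*(s - 2*cos(s)) + (s - 2*sin(s))*(2*sin(s) + 1)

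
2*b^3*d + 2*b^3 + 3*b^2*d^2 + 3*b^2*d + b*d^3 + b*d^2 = (b + d)*(2*b + d)*(b*d + b)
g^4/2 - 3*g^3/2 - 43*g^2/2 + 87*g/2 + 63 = (g/2 + 1/2)*(g - 7)*(g - 3)*(g + 6)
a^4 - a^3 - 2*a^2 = a^2*(a - 2)*(a + 1)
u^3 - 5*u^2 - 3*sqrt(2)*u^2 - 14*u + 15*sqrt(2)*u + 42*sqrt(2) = (u - 7)*(u + 2)*(u - 3*sqrt(2))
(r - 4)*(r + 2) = r^2 - 2*r - 8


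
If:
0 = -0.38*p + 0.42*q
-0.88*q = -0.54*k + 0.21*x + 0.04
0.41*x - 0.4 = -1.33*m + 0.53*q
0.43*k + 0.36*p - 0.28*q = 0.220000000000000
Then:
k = 0.0560053338413182*x + 0.448614153728927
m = 0.392338833558799 - 0.389671286273594*x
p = 0.254024192780265 - 0.225771502047814*x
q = 0.229831412515478 - 0.204269454233737*x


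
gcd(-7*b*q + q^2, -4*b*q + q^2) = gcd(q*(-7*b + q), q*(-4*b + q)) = q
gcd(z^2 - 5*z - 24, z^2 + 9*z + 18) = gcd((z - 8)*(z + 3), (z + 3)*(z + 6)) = z + 3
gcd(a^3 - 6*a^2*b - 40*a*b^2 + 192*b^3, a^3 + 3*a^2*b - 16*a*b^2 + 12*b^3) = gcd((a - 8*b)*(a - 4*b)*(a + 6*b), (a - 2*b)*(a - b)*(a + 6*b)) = a + 6*b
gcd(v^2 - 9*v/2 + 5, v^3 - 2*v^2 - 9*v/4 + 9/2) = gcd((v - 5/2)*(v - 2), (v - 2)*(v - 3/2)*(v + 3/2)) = v - 2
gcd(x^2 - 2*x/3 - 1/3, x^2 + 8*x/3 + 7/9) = x + 1/3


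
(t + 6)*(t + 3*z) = t^2 + 3*t*z + 6*t + 18*z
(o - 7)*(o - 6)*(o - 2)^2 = o^4 - 17*o^3 + 98*o^2 - 220*o + 168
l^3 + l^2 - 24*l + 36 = (l - 3)*(l - 2)*(l + 6)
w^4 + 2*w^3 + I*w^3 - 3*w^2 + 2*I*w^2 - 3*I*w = w*(w - 1)*(w + 3)*(w + I)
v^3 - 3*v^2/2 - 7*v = v*(v - 7/2)*(v + 2)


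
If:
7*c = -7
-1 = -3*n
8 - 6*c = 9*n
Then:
No Solution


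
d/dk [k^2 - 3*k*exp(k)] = -3*k*exp(k) + 2*k - 3*exp(k)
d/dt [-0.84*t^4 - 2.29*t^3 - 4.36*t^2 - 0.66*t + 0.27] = -3.36*t^3 - 6.87*t^2 - 8.72*t - 0.66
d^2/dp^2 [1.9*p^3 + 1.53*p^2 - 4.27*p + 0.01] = 11.4*p + 3.06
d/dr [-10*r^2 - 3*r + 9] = -20*r - 3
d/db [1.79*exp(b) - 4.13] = 1.79*exp(b)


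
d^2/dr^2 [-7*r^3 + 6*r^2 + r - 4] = 12 - 42*r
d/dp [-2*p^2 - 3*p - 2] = -4*p - 3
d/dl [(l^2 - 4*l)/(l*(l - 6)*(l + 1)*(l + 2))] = (-2*l^3 + 15*l^2 - 24*l - 76)/(l^6 - 6*l^5 - 23*l^4 + 72*l^3 + 328*l^2 + 384*l + 144)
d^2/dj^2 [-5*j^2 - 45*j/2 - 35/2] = -10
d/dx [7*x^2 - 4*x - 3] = 14*x - 4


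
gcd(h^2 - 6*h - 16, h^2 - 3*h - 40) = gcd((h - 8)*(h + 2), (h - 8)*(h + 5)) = h - 8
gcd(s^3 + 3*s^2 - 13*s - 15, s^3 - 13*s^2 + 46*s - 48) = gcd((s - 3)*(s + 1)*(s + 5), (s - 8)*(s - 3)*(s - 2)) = s - 3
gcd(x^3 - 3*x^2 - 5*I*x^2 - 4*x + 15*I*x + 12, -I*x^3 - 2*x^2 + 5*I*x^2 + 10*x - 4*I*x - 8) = 1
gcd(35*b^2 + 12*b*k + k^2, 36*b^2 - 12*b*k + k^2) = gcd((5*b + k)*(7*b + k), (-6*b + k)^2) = 1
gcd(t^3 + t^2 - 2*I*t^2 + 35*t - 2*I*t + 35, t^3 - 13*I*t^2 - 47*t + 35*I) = t - 7*I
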